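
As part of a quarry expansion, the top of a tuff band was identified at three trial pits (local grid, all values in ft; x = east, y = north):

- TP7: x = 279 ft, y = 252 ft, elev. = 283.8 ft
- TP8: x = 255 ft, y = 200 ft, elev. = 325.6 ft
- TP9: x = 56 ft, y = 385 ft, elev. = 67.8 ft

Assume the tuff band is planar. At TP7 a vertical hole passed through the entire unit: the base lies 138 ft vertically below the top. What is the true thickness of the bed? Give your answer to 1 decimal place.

Two edge vectors: TP7→TP8 = (-24, -52, 41.8), TP7→TP9 = (-223, 133, -216).
Normal n = (TP7→TP8) × (TP7→TP9) = (5672.6, -14505.4, -14788).
So ∂z/∂x = −n_x/n_z = 0.38359 and ∂z/∂y = −n_y/n_z = −0.98089.
|∇z| = √(a²+b²) = 1.05323, so dip δ = arctan(1.05323) = 46.49°.
True thickness = vertical thickness × cos δ = 138 × cos 46.49° = 95.0 ft.

95.0 ft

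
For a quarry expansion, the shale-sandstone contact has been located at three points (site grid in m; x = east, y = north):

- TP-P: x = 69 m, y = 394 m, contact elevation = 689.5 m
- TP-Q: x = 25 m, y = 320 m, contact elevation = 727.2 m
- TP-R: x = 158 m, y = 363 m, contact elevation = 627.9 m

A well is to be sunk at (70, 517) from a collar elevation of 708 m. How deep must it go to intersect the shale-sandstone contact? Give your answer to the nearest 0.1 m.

29.2 m

Two edge vectors: TP-P→TP-Q = (-44, -74, 37.7), TP-P→TP-R = (89, -31, -61.6).
Normal n = (TP-P→TP-Q) × (TP-P→TP-R) = (5727.1, 644.9, 7950).
So ∂z/∂x = −n_x/n_z = −0.72039 and ∂z/∂y = −n_y/n_z = −0.08112.
Intercept c from TP-P: 689.5 + 49.71 + 31.96 = 771.17.
At (70, 517): z_contact = −50.43 − 41.94 + 771.17 = 678.80 m.
Depth below ground = 708 − 678.80 = 29.2 m.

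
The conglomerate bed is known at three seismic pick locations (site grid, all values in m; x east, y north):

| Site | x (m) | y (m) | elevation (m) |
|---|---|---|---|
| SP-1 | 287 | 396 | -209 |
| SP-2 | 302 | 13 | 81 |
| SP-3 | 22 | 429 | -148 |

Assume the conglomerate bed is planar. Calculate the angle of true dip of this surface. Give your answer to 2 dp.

39.90°

Two edge vectors: SP-1→SP-2 = (15, -383, 290), SP-1→SP-3 = (-265, 33, 61).
Normal n = (SP-1→SP-2) × (SP-1→SP-3) = (-32933, -77765, -101000).
So ∂z/∂x = −n_x/n_z = −0.32607 and ∂z/∂y = −n_y/n_z = −0.76995.
Gradient magnitude |∇z| = √(a² + b²) = √(0.10632 + 0.59282) = 0.83615.
True dip = arctan(0.83615) = 39.90°, dipping toward NNE (azimuth ≈ 023°).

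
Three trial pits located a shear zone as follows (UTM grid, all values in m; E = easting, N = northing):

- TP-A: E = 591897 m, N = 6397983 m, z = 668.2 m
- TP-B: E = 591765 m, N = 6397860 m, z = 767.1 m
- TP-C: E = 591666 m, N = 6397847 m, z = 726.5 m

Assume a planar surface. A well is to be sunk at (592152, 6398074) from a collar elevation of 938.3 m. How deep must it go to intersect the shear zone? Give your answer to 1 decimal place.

Let the plane be z = a·E + b·N + c.
TP-B−TP-A: −132a − 123b = 98.9;  TP-C−TP-A: −231a − 136b = 58.3.
Solving gives a = 0.600277220, b = −1.448264984.
Then c = 668.2 − a·591897 − b·6397983 = 8911340.66.
At (592152, 6398074): z_contact = 355455.36 − 9266106.54 + 8911340.66 = 689.48 m.
Depth below ground = 938.3 − 689.48 = 248.8 m.

248.8 m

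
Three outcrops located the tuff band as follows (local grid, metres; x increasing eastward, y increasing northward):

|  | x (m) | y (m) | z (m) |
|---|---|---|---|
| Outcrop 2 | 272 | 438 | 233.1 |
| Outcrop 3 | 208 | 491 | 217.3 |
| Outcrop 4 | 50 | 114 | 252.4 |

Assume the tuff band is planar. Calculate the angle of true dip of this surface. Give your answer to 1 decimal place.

Two edge vectors: Outcrop 2→Outcrop 3 = (-64, 53, -15.8), Outcrop 2→Outcrop 4 = (-222, -324, 19.3).
Normal n = (Outcrop 2→Outcrop 3) × (Outcrop 2→Outcrop 4) = (-4096.3, 4742.8, 32502).
So ∂z/∂x = −n_x/n_z = 0.12603 and ∂z/∂y = −n_y/n_z = −0.14592.
Gradient magnitude |∇z| = √(a² + b²) = √(0.01588 + 0.02129) = 0.19282.
True dip = arctan(0.19282) = 10.9°, dipping toward NW (azimuth ≈ 319°).

10.9°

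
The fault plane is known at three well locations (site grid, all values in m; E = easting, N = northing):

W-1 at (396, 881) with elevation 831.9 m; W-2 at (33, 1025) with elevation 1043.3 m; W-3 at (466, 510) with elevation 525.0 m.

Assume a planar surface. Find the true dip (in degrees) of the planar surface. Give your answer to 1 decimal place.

39.4°

Two edge vectors: W-1→W-2 = (-363, 144, 211.4), W-1→W-3 = (70, -371, -306.9).
Normal n = (W-1→W-2) × (W-1→W-3) = (34235.8, -96606.7, 124593).
So ∂z/∂E = −n_x/n_z = −0.27478 and ∂z/∂N = −n_y/n_z = 0.77538.
Gradient magnitude |∇z| = √(a² + b²) = √(0.07550 + 0.60121) = 0.82263.
True dip = arctan(0.82263) = 39.4°, dipping toward SSE (azimuth ≈ 160°).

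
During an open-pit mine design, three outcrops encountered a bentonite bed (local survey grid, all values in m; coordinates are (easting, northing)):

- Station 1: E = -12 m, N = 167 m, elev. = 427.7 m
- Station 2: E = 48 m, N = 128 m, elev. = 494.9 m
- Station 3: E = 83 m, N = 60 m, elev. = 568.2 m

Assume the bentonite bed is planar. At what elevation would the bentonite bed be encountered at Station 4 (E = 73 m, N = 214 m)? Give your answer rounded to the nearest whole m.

Let the plane be z = a·E + b·N + c.
Station 2−Station 1: 60a − 39b = 67.2;  Station 3−Station 1: 95a − 107b = 140.5.
Solving gives a = 0.63017, b = −0.75359.
Then c = 427.7 − a·-12 − b·167 = 561.11.
At (73, 214): z = 46.0 − 161.3 + 561.11 = 445.8 m.

446 m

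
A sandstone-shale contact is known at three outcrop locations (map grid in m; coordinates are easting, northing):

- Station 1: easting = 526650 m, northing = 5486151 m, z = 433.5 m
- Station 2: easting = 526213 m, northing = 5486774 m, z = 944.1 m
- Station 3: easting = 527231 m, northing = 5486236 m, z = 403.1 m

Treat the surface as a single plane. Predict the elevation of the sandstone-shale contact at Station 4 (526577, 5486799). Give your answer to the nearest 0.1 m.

Let the plane be z = a·easting + b·northing + c.
Station 2−Station 1: −437a + 623b = 510.6;  Station 3−Station 1: 581a + 85b = −30.4.
Solving gives a = −0.156198823, b = 0.710017840.
Then c = 433.5 − a·526650 − b·5486151 = −3812569.47.
At (526577, 5486799): z = −82250.7 + 3895725.2 − 3812569.47 = 905.0 m.

905.0 m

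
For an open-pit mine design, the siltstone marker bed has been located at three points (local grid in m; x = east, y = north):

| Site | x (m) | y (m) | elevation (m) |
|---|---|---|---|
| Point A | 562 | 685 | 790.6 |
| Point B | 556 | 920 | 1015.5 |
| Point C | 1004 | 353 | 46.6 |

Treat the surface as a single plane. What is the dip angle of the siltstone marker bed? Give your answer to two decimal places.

Let the plane be z = a·x + b·y + c.
Point B−Point A: −6a + 235b = 224.9;  Point C−Point A: 442a − 332b = −744.
Solving gives a = −0.98327, b = 0.93192.
Gradient magnitude |∇z| = √(a² + b²) = √(0.96681 + 0.86847) = 1.35473.
True dip = arctan(1.35473) = 53.57°, dipping toward SE (azimuth ≈ 133°).

53.57°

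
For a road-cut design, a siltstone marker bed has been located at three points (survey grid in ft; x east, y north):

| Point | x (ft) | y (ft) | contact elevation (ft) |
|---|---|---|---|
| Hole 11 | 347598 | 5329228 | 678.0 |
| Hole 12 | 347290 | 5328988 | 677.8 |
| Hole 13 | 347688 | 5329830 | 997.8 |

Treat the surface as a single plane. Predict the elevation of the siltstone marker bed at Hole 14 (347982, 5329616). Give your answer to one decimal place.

731.6 ft

Two edge vectors: Hole 11→Hole 12 = (-308, -240, -0.2), Hole 11→Hole 13 = (90, 602, 319.8).
Normal n = (Hole 11→Hole 12) × (Hole 11→Hole 13) = (-76631.6, 98480.4, -163816).
So ∂z/∂x = −n_x/n_z = −0.467790692 and ∂z/∂y = −n_y/n_z = 0.601164721.
Intercept c from Hole 11: 678 + 162603.11 − 3203743.87 = −3040462.76.
At (347982, 5329616): z = −162782.7 + 3203977.1 − 3040462.76 = 731.6 ft.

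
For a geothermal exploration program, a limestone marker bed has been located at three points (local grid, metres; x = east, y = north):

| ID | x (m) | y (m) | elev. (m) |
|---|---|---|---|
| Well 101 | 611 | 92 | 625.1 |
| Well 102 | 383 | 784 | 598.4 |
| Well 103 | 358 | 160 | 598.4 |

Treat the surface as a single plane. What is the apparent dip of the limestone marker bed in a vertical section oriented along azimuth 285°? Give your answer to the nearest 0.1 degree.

5.8°

Let the plane be z = a·x + b·y + c.
Well 102−Well 101: −228a + 692b = −26.7;  Well 103−Well 101: −253a + 68b = −26.7.
Solving gives a = 0.10441, b = −0.00418.
Unit vector along 285° is (sin 285°, cos 285°) = (-0.9659, 0.2588).
Slope in that direction = a·(-0.9659) + b·(0.2588) = −0.10193.
Apparent dip = arctan|0.10193| = 5.8° (true dip is 6.0°, so apparent ≤ true as expected).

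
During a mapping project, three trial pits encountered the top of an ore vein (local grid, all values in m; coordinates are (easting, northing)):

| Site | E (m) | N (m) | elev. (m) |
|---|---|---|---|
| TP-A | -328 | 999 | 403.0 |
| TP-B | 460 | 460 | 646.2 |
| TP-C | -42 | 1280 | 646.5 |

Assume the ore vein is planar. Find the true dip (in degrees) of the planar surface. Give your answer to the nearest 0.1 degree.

31.9°

Let the plane be z = a·E + b·N + c.
TP-B−TP-A: 788a − 539b = 243.2;  TP-C−TP-A: 286a + 281b = 243.5.
Solving gives a = 0.53140, b = 0.32569.
Gradient magnitude |∇z| = √(a² + b²) = √(0.28239 + 0.10607) = 0.62327.
True dip = arctan(0.62327) = 31.9°, dipping toward WSW (azimuth ≈ 238°).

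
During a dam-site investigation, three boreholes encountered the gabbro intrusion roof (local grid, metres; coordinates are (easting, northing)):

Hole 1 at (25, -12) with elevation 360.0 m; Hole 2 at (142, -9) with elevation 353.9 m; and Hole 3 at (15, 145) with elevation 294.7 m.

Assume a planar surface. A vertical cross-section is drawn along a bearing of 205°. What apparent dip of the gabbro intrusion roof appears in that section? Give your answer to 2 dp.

21.65°

Let the plane be z = a·E + b·N + c.
Hole 2−Hole 1: 117a + 3b = −6.1;  Hole 3−Hole 1: −10a + 157b = −65.3.
Solving gives a = −0.04140, b = −0.41856.
Unit vector along 205° is (sin 205°, cos 205°) = (-0.4226, -0.9063).
Slope in that direction = a·(-0.4226) + b·(-0.9063) = 0.39684.
Apparent dip = arctan|0.39684| = 21.65° (true dip is 22.8°, so apparent ≤ true as expected).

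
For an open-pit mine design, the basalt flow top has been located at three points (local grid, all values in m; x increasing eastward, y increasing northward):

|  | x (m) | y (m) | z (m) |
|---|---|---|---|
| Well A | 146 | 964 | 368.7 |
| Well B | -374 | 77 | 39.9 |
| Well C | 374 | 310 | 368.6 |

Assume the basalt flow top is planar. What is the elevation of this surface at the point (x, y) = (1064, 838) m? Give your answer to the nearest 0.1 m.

715.1 m

Two edge vectors: Well A→Well B = (-520, -887, -328.8), Well A→Well C = (228, -654, -0.1).
Normal n = (Well A→Well B) × (Well A→Well C) = (-214946.5, -75018.4, 542316).
So ∂z/∂x = −n_x/n_z = 0.396349 and ∂z/∂y = −n_y/n_z = 0.138330.
Intercept c from Well A: 368.7 − 57.87 − 133.35 = 177.48.
At (1064, 838): z = 421.7 + 115.9 + 177.48 = 715.1 m.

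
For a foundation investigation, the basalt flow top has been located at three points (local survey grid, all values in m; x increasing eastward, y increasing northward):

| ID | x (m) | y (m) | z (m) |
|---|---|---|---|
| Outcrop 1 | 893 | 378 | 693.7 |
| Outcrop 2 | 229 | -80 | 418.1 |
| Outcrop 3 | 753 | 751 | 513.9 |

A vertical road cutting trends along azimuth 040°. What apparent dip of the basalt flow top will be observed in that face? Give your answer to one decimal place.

10.4°

Two edge vectors: Outcrop 1→Outcrop 2 = (-664, -458, -275.6), Outcrop 1→Outcrop 3 = (-140, 373, -179.8).
Normal n = (Outcrop 1→Outcrop 2) × (Outcrop 1→Outcrop 3) = (185147.2, -80803.2, -311792).
So ∂z/∂x = −n_x/n_z = 0.59382 and ∂z/∂y = −n_y/n_z = −0.25916.
Unit vector along 040° is (sin 40°, cos 40°) = (0.6428, 0.7660).
Slope in that direction = a·(0.6428) + b·(0.7660) = 0.18317.
Apparent dip = arctan|0.18317| = 10.4° (true dip is 32.9°, so apparent ≤ true as expected).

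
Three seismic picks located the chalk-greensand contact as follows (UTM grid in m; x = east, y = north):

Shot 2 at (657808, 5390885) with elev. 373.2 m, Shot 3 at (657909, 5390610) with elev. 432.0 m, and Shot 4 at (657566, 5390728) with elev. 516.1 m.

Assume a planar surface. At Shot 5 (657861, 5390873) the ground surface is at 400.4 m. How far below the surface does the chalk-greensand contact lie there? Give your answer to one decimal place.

42.4 m

Two edge vectors: Shot 2→Shot 3 = (101, -275, 58.8), Shot 2→Shot 4 = (-242, -157, 142.9).
Normal n = (Shot 2→Shot 3) × (Shot 2→Shot 4) = (-30065.9, -28662.5, -82407).
So ∂z/∂x = −n_x/n_z = −0.364846433 and ∂z/∂y = −n_y/n_z = −0.347816326.
Intercept c from Shot 2: 373.2 + 239998.90 + 1875037.82 = 2115409.92.
At (657861, 5390873): z_contact = −240018.24 − 1875033.64 + 2115409.92 = 358.04 m.
Depth below ground = 400.4 − 358.04 = 42.4 m.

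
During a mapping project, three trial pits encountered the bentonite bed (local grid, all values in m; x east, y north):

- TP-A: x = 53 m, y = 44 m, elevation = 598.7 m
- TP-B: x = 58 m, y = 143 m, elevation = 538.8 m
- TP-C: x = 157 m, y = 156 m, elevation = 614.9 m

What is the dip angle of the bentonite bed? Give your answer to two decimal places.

Two edge vectors: TP-A→TP-B = (5, 99, -59.9), TP-A→TP-C = (104, 112, 16.2).
Normal n = (TP-A→TP-B) × (TP-A→TP-C) = (8312.6, -6310.6, -9736).
So ∂z/∂x = −n_x/n_z = 0.85380 and ∂z/∂y = −n_y/n_z = −0.64817.
Gradient magnitude |∇z| = √(a² + b²) = √(0.72898 + 0.42013) = 1.07196.
True dip = arctan(1.07196) = 46.99°, dipping toward NW (azimuth ≈ 307°).

46.99°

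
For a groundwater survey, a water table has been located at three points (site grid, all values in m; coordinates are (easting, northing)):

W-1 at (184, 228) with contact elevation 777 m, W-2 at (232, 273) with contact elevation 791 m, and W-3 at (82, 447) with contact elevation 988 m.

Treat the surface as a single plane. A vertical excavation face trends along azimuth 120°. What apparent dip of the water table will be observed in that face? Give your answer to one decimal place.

36.9°

Two edge vectors: W-1→W-2 = (48, 45, 14), W-1→W-3 = (-102, 219, 211).
Normal n = (W-1→W-2) × (W-1→W-3) = (6429, -11556, 15102).
So ∂z/∂E = −n_x/n_z = −0.42571 and ∂z/∂N = −n_y/n_z = 0.76520.
Unit vector along 120° is (sin 120°, cos 120°) = (0.8660, -0.5000).
Slope in that direction = a·(0.8660) + b·(-0.5000) = −0.75127.
Apparent dip = arctan|0.75127| = 36.9° (true dip is 41.2°, so apparent ≤ true as expected).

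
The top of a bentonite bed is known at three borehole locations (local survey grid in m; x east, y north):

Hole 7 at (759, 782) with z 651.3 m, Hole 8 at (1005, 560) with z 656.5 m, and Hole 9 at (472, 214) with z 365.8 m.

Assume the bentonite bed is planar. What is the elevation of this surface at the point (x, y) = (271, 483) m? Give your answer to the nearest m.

Two edge vectors: Hole 7→Hole 8 = (246, -222, 5.2), Hole 7→Hole 9 = (-287, -568, -285.5).
Normal n = (Hole 7→Hole 8) × (Hole 7→Hole 9) = (66334.6, 68740.6, -203442).
So ∂z/∂x = −n_x/n_z = 0.32606 and ∂z/∂y = −n_y/n_z = 0.33789.
Intercept c from Hole 7: 651.3 − 247.48 − 264.23 = 139.59.
At (271, 483): z = 88.4 + 163.2 + 139.59 = 391.2 m.

391 m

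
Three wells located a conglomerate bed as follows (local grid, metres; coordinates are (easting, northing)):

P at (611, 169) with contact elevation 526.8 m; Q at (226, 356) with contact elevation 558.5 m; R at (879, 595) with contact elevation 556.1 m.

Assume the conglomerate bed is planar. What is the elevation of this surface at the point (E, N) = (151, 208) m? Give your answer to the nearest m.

548 m

Let the plane be z = a·E + b·N + c.
Q−P: −385a + 187b = 31.7;  R−P: 268a + 426b = 29.3.
Solving gives a = −0.03748, b = 0.09236.
Then c = 526.8 − a·611 − b·169 = 534.09.
At (151, 208): z = −5.7 + 19.2 + 534.09 = 547.6 m.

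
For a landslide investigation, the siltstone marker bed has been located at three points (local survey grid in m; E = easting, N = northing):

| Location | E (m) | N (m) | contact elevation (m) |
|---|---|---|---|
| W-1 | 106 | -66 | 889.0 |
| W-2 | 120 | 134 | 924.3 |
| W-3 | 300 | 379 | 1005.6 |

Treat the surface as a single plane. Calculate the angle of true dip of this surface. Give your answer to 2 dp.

15.82°

Let the plane be z = a·E + b·N + c.
W-2−W-1: 14a + 200b = 35.3;  W-3−W-1: 194a + 445b = 116.6.
Solving gives a = 0.23370, b = 0.16014.
Gradient magnitude |∇z| = √(a² + b²) = √(0.05461 + 0.02565) = 0.28330.
True dip = arctan(0.28330) = 15.82°, dipping toward SW (azimuth ≈ 236°).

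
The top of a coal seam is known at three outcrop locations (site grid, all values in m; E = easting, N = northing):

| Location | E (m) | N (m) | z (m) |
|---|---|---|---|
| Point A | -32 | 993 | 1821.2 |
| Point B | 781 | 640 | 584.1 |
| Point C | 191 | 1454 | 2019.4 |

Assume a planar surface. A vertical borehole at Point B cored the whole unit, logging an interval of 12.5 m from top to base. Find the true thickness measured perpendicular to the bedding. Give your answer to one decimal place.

7.0 m

Let the plane be z = a·E + b·N + c.
Point B−Point A: 813a − 353b = −1237.1;  Point C−Point A: 223a + 461b = 198.2.
Solving gives a = −1.10325, b = 0.96361.
|∇z| = √(a²+b²) = 1.46483, so dip δ = arctan(1.46483) = 55.68°.
True thickness = vertical thickness × cos δ = 12.5 × cos 55.68° = 7.0 m.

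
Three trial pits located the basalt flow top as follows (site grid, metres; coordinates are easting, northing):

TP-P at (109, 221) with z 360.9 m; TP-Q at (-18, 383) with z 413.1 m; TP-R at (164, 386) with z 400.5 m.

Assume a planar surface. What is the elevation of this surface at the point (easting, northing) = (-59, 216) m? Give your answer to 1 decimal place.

371.9 m

Two edge vectors: TP-P→TP-Q = (-127, 162, 52.2), TP-P→TP-R = (55, 165, 39.6).
Normal n = (TP-P→TP-Q) × (TP-P→TP-R) = (-2197.8, 7900.2, -29865).
So ∂z/∂easting = −n_x/n_z = −0.07359 and ∂z/∂northing = −n_y/n_z = 0.26453.
Intercept c from TP-P: 360.9 + 8.02 − 58.46 = 310.46.
At (-59, 216): z = 4.3 + 57.1 + 310.46 = 371.9 m.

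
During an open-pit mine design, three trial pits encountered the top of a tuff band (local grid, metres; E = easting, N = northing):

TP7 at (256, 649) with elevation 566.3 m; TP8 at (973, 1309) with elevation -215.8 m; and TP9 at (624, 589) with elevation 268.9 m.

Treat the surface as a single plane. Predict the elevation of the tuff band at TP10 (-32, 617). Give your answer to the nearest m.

Let the plane be z = a·E + b·N + c.
TP8−TP7: 717a + 660b = −782.1;  TP9−TP7: 368a − 60b = −297.4.
Solving gives a = −0.85068, b = −0.26085.
Then c = 566.3 − a·256 − b·649 = 953.37.
At (-32, 617): z = 27.2 − 160.9 + 953.37 = 819.6 m.

820 m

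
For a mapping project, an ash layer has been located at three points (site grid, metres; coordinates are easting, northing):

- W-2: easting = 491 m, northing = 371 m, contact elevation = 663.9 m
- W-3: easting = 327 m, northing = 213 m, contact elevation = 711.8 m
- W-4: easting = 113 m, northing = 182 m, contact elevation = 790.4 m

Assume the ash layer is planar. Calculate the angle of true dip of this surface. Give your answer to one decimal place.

Two edge vectors: W-2→W-3 = (-164, -158, 47.9), W-2→W-4 = (-378, -189, 126.5).
Normal n = (W-2→W-3) × (W-2→W-4) = (-10933.9, 2639.8, -28728).
So ∂z/∂easting = −n_x/n_z = −0.38060 and ∂z/∂northing = −n_y/n_z = 0.09189.
Gradient magnitude |∇z| = √(a² + b²) = √(0.14486 + 0.00844) = 0.39154.
True dip = arctan(0.39154) = 21.4°, dipping toward ESE (azimuth ≈ 104°).

21.4°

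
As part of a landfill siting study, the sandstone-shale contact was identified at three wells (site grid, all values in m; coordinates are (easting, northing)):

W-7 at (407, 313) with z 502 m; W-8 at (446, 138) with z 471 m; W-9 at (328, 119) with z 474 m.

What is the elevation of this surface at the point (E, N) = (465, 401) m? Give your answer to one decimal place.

Two edge vectors: W-7→W-8 = (39, -175, -31), W-7→W-9 = (-79, -194, -28).
Normal n = (W-7→W-8) × (W-7→W-9) = (-1114, 3541, -21391).
So ∂z/∂E = −n_x/n_z = −0.05208 and ∂z/∂N = −n_y/n_z = 0.16554.
Intercept c from W-7: 502 + 21.20 − 51.81 = 471.38.
At (465, 401): z = −24.2 + 66.4 + 471.38 = 513.5 m.

513.5 m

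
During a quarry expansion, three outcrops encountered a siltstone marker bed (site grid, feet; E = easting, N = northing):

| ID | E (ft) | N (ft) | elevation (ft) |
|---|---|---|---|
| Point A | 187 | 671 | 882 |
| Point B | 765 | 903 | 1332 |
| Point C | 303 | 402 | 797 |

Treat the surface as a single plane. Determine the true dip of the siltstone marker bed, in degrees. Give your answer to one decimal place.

Let the plane be z = a·E + b·N + c.
Point B−Point A: 578a + 232b = 450;  Point C−Point A: 116a − 269b = −85.
Solving gives a = 0.55556, b = 0.55556.
Gradient magnitude |∇z| = √(a² + b²) = √(0.30864 + 0.30864) = 0.78567.
True dip = arctan(0.78567) = 38.2°, dipping toward SW (azimuth ≈ 225°).

38.2°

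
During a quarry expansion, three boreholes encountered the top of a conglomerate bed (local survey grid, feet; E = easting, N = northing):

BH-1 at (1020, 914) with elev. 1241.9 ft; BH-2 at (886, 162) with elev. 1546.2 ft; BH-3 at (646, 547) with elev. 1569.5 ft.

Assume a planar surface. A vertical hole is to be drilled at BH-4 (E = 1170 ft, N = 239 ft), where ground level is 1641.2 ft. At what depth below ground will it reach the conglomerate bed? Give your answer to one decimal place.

Let the plane be z = a·E + b·N + c.
BH-2−BH-1: −134a − 752b = 304.3;  BH-3−BH-1: −374a − 367b = 327.6.
Solving gives a = −0.580330, b = −0.301244.
Then c = 1241.9 − a·1020 − b·914 = 2109.17.
At (1170, 239): z_contact = −678.99 − 72.00 + 2109.17 = 1358.19 ft.
Depth below ground = 1641.2 − 1358.19 = 283.0 ft.

283.0 ft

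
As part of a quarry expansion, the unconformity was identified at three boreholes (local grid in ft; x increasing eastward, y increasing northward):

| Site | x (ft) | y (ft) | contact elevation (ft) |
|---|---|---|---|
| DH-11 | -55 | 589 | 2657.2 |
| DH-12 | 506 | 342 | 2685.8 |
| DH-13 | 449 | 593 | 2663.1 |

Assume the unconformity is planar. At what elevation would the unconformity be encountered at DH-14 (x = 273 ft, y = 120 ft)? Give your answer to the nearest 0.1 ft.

Two edge vectors: DH-11→DH-12 = (561, -247, 28.6), DH-11→DH-13 = (504, 4, 5.9).
Normal n = (DH-11→DH-12) × (DH-11→DH-13) = (-1571.7, 11104.5, 126732).
So ∂z/∂x = −n_x/n_z = 0.01240 and ∂z/∂y = −n_y/n_z = −0.08762.
Intercept c from DH-11: 2657.2 + 0.68 + 51.61 = 2709.49.
At (273, 120): z = 3.4 − 10.5 + 2709.49 = 2702.4 ft.

2702.4 ft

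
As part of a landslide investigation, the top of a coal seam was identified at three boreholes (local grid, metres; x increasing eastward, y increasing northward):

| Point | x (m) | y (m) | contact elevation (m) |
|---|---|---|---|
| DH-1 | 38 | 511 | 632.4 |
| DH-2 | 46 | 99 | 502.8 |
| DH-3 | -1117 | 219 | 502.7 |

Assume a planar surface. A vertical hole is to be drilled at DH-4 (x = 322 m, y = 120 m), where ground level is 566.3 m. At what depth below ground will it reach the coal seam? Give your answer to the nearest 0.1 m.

Two edge vectors: DH-1→DH-2 = (8, -412, -129.6), DH-1→DH-3 = (-1155, -292, -129.7).
Normal n = (DH-1→DH-2) × (DH-1→DH-3) = (15593.2, 150725.6, -478196).
So ∂z/∂x = −n_x/n_z = 0.032608 and ∂z/∂y = −n_y/n_z = 0.315196.
Intercept c from DH-1: 632.4 − 1.24 − 161.07 = 470.10.
At (322, 120): z_contact = 10.50 + 37.82 + 470.10 = 518.42 m.
Depth below ground = 566.3 − 518.42 = 47.9 m.

47.9 m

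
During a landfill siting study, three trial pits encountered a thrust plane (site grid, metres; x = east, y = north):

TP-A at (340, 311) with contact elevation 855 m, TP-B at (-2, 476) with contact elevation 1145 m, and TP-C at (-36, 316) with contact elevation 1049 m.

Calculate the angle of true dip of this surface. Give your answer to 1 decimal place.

Let the plane be z = a·x + b·y + c.
TP-B−TP-A: −342a + 165b = 290;  TP-C−TP-A: −376a + 5b = 194.
Solving gives a = −0.50655, b = 0.70764.
Gradient magnitude |∇z| = √(a² + b²) = √(0.25659 + 0.50076) = 0.87026.
True dip = arctan(0.87026) = 41.0°, dipping toward SE (azimuth ≈ 144°).

41.0°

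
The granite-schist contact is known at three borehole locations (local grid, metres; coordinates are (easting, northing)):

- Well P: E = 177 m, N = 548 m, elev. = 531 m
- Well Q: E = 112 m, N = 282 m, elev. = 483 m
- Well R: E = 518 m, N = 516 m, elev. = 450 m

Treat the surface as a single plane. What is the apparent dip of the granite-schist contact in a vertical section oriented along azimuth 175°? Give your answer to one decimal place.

Two edge vectors: Well P→Well Q = (-65, -266, -48), Well P→Well R = (341, -32, -81).
Normal n = (Well P→Well Q) × (Well P→Well R) = (20010, -21633, 92786).
So ∂z/∂E = −n_x/n_z = −0.21566 and ∂z/∂N = −n_y/n_z = 0.23315.
Unit vector along 175° is (sin 175°, cos 175°) = (0.0872, -0.9962).
Slope in that direction = a·(0.0872) + b·(-0.9962) = −0.25106.
Apparent dip = arctan|0.25106| = 14.1° (true dip is 17.6°, so apparent ≤ true as expected).

14.1°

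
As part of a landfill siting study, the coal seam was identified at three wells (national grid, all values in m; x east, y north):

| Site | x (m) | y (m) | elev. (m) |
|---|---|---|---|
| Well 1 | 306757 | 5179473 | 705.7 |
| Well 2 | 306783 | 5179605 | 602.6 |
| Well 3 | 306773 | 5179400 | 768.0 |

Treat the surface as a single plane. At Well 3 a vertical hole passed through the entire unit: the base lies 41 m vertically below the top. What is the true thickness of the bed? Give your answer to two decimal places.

Two edge vectors: Well 1→Well 2 = (26, 132, -103.1), Well 1→Well 3 = (16, -73, 62.3).
Normal n = (Well 1→Well 2) × (Well 1→Well 3) = (697.3, -3269.4, -4010).
So ∂z/∂x = −n_x/n_z = 0.17389 and ∂z/∂y = −n_y/n_z = −0.81531.
|∇z| = √(a²+b²) = 0.83365, so dip δ = arctan(0.83365) = 39.82°.
True thickness = vertical thickness × cos δ = 41 × cos 39.82° = 31.49 m.

31.49 m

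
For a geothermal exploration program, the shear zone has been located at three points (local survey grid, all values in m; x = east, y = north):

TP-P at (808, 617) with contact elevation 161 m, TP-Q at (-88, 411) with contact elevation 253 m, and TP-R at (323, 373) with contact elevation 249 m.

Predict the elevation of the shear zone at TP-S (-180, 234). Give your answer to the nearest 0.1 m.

Let the plane be z = a·x + b·y + c.
TP-Q−TP-P: −896a − 206b = 92;  TP-R−TP-P: −485a − 244b = 88.
Solving gives a = −0.03639, b = −0.28832.
Then c = 161 − a·808 − b·617 = 368.30.
At (-180, 234): z = 6.6 − 67.5 + 368.30 = 307.4 m.

307.4 m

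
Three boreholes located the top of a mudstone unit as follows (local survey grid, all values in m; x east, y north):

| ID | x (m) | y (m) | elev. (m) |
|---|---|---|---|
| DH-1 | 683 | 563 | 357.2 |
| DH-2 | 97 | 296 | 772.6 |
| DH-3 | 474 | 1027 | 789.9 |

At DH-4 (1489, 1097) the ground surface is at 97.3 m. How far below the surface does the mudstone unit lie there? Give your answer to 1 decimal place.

Let the plane be z = a·x + b·y + c.
DH-2−DH-1: −586a − 267b = 415.4;  DH-3−DH-1: −209a + 464b = 432.7.
Solving gives a = −0.940708, b = 0.508819.
Then c = 357.2 − a·683 − b·563 = 713.24.
At (1489, 1097): z_contact = −1400.71 + 558.17 + 713.24 = -129.30 m.
Depth below ground = 97.3 − (-129.30) = 226.6 m.

226.6 m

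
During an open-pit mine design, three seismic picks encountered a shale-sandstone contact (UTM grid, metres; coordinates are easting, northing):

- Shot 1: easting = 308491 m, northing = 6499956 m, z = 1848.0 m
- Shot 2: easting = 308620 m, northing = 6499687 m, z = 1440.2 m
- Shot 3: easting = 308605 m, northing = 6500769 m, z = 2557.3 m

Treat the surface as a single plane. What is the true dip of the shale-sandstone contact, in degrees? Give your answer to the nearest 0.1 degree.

55.5°

Let the plane be z = a·easting + b·northing + c.
Shot 2−Shot 1: 129a − 269b = −407.8;  Shot 3−Shot 1: 114a + 813b = 709.3.
Solving gives a = −1.03834, b = 1.01805.
Gradient magnitude |∇z| = √(a² + b²) = √(1.07815 + 1.03642) = 1.45415.
True dip = arctan(1.45415) = 55.5°, dipping toward SE (azimuth ≈ 134°).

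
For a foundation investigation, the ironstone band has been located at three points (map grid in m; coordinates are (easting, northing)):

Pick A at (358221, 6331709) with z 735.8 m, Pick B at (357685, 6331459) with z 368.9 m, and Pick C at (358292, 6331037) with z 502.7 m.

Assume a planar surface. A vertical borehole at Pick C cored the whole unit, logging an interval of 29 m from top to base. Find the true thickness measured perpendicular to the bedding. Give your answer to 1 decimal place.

Two edge vectors: Pick A→Pick B = (-536, -250, -366.9), Pick A→Pick C = (71, -672, -233.1).
Normal n = (Pick A→Pick B) × (Pick A→Pick C) = (-188281.8, -150991.5, 377942).
So ∂z/∂E = −n_x/n_z = 0.49818 and ∂z/∂N = −n_y/n_z = 0.39951.
|∇z| = √(a²+b²) = 0.63858, so dip δ = arctan(0.63858) = 32.56°.
True thickness = vertical thickness × cos δ = 29 × cos 32.56° = 24.4 m.

24.4 m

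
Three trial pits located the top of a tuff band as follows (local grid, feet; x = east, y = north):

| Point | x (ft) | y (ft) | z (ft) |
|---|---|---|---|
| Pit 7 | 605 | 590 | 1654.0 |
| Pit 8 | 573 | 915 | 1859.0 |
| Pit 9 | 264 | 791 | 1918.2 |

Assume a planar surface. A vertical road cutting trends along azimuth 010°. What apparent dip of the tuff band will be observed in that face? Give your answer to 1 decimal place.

26.8°

Two edge vectors: Pit 7→Pit 8 = (-32, 325, 205), Pit 7→Pit 9 = (-341, 201, 264.2).
Normal n = (Pit 7→Pit 8) × (Pit 7→Pit 9) = (44660, -61450.6, 104393).
So ∂z/∂x = −n_x/n_z = −0.42781 and ∂z/∂y = −n_y/n_z = 0.58865.
Unit vector along 010° is (sin 10°, cos 10°) = (0.1736, 0.9848).
Slope in that direction = a·(0.1736) + b·(0.9848) = 0.50542.
Apparent dip = arctan|0.50542| = 26.8° (true dip is 36.0°, so apparent ≤ true as expected).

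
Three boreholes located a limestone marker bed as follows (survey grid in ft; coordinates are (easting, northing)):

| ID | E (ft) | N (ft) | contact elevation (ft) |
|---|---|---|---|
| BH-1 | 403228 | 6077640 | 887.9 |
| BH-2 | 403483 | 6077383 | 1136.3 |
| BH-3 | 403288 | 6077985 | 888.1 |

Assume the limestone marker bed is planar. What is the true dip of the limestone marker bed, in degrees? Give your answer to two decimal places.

40.09°

Two edge vectors: BH-1→BH-2 = (255, -257, 248.4), BH-1→BH-3 = (60, 345, 0.2).
Normal n = (BH-1→BH-2) × (BH-1→BH-3) = (-85749.4, 14853, 103395).
So ∂z/∂E = −n_x/n_z = 0.82934 and ∂z/∂N = −n_y/n_z = −0.14365.
Gradient magnitude |∇z| = √(a² + b²) = √(0.68780 + 0.02064) = 0.84169.
True dip = arctan(0.84169) = 40.09°, dipping toward W (azimuth ≈ 280°).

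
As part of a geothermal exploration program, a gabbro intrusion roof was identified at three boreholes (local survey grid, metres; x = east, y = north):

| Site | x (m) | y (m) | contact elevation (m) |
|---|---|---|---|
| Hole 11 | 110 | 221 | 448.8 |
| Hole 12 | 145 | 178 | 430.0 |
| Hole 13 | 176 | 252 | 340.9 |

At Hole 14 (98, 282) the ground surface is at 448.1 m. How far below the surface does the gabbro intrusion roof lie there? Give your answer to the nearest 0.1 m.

Let the plane be z = a·x + b·y + c.
Hole 12−Hole 11: 35a − 43b = −18.8;  Hole 13−Hole 11: 66a + 31b = −107.9.
Solving gives a = −1.33125, b = −0.64637.
Then c = 448.8 − a·110 − b·221 = 738.08.
At (98, 282): z_contact = −130.46 − 182.28 + 738.08 = 425.35 m.
Depth below ground = 448.1 − 425.35 = 22.8 m.

22.8 m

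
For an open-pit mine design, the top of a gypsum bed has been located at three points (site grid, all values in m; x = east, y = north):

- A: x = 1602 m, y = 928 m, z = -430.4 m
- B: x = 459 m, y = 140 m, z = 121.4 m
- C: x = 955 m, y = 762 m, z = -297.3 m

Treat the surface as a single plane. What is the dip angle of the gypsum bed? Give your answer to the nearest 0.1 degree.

Two edge vectors: A→B = (-1143, -788, 551.8), A→C = (-647, -166, 133.1).
Normal n = (A→B) × (A→C) = (-13284, -204881.3, -320098).
So ∂z/∂x = −n_x/n_z = −0.04150 and ∂z/∂y = −n_y/n_z = −0.64006.
Gradient magnitude |∇z| = √(a² + b²) = √(0.00172 + 0.40967) = 0.64140.
True dip = arctan(0.64140) = 32.7°, dipping toward N (azimuth ≈ 004°).

32.7°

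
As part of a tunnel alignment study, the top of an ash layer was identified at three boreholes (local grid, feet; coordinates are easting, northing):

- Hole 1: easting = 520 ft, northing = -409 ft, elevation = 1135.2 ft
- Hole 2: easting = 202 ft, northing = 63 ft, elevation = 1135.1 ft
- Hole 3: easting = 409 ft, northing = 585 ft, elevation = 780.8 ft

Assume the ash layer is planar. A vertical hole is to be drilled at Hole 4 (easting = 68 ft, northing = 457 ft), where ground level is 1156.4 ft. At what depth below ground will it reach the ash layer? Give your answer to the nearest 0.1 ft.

104.7 ft

Let the plane be z = a·easting + b·northing + c.
Hole 2−Hole 1: −318a + 472b = −0.1;  Hole 3−Hole 1: −111a + 994b = −354.4.
Solving gives a = −0.63397, b = −0.42733.
Then c = 1135.2 − a·520 − b·-409 = 1290.08.
At (68, 457): z_contact = −43.11 − 195.29 + 1290.08 = 1051.68 ft.
Depth below ground = 1156.4 − 1051.68 = 104.7 ft.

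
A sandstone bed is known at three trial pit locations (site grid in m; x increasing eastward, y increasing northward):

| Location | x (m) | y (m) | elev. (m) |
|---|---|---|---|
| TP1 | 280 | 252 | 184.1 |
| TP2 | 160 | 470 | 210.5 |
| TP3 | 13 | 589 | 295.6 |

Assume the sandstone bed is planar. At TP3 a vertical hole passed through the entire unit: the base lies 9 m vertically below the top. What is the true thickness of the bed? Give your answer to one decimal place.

Two edge vectors: TP1→TP2 = (-120, 218, 26.4), TP1→TP3 = (-267, 337, 111.5).
Normal n = (TP1→TP2) × (TP1→TP3) = (15410.2, 6331.2, 17766).
So ∂z/∂x = −n_x/n_z = −0.86740 and ∂z/∂y = −n_y/n_z = −0.35637.
|∇z| = √(a²+b²) = 0.93775, so dip δ = arctan(0.93775) = 43.16°.
True thickness = vertical thickness × cos δ = 9 × cos 43.16° = 6.6 m.

6.6 m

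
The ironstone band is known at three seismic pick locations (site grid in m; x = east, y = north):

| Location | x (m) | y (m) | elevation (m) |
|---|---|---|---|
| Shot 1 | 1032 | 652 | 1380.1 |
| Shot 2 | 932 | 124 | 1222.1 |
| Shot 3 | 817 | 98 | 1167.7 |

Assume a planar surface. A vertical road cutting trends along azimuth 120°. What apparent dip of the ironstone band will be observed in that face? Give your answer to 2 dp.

14.43°

Two edge vectors: Shot 1→Shot 2 = (-100, -528, -158), Shot 1→Shot 3 = (-215, -554, -212.4).
Normal n = (Shot 1→Shot 2) × (Shot 1→Shot 3) = (24615.2, 12730, -58120).
So ∂z/∂x = −n_x/n_z = 0.42352 and ∂z/∂y = −n_y/n_z = 0.21903.
Unit vector along 120° is (sin 120°, cos 120°) = (0.8660, -0.5000).
Slope in that direction = a·(0.8660) + b·(-0.5000) = 0.25727.
Apparent dip = arctan|0.25727| = 14.43° (true dip is 25.5°, so apparent ≤ true as expected).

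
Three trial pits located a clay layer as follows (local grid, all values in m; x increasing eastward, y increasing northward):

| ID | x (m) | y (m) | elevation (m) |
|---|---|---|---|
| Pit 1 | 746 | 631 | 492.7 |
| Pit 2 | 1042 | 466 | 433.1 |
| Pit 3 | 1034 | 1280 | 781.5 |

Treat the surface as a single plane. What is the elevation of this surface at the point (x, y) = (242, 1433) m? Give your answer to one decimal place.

817.4 m

Let the plane be z = a·x + b·y + c.
Pit 2−Pit 1: 296a − 165b = −59.6;  Pit 3−Pit 1: 288a + 649b = 288.8.
Solving gives a = 0.037440, b = 0.428378.
Then c = 492.7 − a·746 − b·631 = 194.46.
At (242, 1433): z = 9.1 + 613.9 + 194.46 = 817.4 m.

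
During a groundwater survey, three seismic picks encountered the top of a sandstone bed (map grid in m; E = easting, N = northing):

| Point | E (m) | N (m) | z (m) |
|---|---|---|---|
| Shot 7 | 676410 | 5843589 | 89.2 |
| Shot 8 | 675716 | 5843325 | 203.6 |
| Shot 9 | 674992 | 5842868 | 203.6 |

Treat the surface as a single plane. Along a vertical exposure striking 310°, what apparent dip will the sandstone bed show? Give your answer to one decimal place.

Let the plane be z = a·E + b·N + c.
Shot 8−Shot 7: −694a − 264b = 114.4;  Shot 9−Shot 7: −1418a − 721b = 114.4.
Solving gives a = −0.41485, b = 0.65723.
Unit vector along 310° is (sin 310°, cos 310°) = (-0.7660, 0.6428).
Slope in that direction = a·(-0.7660) + b·(0.6428) = 0.74026.
Apparent dip = arctan|0.74026| = 36.5° (true dip is 37.9°, so apparent ≤ true as expected).

36.5°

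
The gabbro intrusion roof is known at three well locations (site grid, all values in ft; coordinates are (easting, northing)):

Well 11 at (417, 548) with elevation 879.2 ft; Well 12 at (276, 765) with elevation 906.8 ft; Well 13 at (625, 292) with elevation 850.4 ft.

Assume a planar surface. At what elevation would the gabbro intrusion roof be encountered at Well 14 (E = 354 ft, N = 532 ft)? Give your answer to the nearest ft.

Let the plane be z = a·E + b·N + c.
Well 12−Well 11: −141a + 217b = 27.6;  Well 13−Well 11: 208a − 256b = −28.8.
Solving gives a = 0.09027, b = 0.18584.
Then c = 879.2 − a·417 − b·548 = 739.72.
At (354, 532): z = 32.0 + 98.9 + 739.72 = 870.5 ft.

871 ft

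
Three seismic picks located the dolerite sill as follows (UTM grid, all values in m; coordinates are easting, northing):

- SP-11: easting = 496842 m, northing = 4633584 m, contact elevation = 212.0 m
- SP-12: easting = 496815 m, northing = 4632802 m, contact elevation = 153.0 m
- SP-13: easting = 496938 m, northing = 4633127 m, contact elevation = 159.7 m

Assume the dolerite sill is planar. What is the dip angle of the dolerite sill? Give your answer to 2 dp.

10.14°

Two edge vectors: SP-11→SP-12 = (-27, -782, -59), SP-11→SP-13 = (96, -457, -52.3).
Normal n = (SP-11→SP-12) × (SP-11→SP-13) = (13935.6, -7076.1, 87411).
So ∂z/∂easting = −n_x/n_z = −0.15943 and ∂z/∂northing = −n_y/n_z = 0.08095.
Gradient magnitude |∇z| = √(a² + b²) = √(0.02542 + 0.00655) = 0.17880.
True dip = arctan(0.17880) = 10.14°, dipping toward ESE (azimuth ≈ 117°).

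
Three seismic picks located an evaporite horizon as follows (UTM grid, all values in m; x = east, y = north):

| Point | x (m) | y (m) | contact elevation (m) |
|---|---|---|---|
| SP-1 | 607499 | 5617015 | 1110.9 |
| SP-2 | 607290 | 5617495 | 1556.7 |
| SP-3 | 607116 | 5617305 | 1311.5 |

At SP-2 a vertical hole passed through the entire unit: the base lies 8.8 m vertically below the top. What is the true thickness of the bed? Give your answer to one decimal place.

Let the plane be z = a·x + b·y + c.
SP-2−SP-1: −209a + 480b = 445.8;  SP-3−SP-1: −383a + 290b = 200.6.
Solving gives a = 0.26774, b = 1.04533.
|∇z| = √(a²+b²) = 1.07907, so dip δ = arctan(1.07907) = 47.18°.
True thickness = vertical thickness × cos δ = 8.8 × cos 47.18° = 6.0 m.

6.0 m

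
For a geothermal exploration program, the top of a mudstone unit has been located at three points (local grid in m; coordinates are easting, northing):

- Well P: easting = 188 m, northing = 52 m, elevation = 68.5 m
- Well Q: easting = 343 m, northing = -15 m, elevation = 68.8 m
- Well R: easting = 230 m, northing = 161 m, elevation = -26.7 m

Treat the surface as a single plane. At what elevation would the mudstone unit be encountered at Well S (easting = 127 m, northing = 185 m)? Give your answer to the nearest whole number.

Two edge vectors: Well P→Well Q = (155, -67, 0.3), Well P→Well R = (42, 109, -95.2).
Normal n = (Well P→Well Q) × (Well P→Well R) = (6345.7, 14768.6, 19709).
So ∂z/∂easting = −n_x/n_z = −0.32197 and ∂z/∂northing = −n_y/n_z = −0.74933.
Intercept c from Well P: 68.5 + 60.53 + 38.97 = 168.00.
At (127, 185): z = −40.9 − 138.6 + 168.00 = -11.5 m.

-12 m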